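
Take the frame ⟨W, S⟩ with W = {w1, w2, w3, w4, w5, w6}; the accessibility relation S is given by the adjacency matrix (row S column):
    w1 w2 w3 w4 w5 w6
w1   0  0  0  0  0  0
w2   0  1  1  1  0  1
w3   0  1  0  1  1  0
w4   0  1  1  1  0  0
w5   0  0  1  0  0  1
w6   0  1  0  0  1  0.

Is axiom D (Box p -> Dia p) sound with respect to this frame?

Axiom D corresponds to the accessibility relation being serial.
Serial: no — w1 has no S-successor.

No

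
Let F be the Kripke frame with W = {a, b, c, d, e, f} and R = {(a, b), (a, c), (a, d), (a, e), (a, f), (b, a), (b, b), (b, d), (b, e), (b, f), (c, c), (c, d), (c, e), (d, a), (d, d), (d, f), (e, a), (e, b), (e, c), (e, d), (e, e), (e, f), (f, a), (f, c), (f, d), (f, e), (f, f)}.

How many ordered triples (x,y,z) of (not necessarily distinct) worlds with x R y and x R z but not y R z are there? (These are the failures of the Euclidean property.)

Enumerating: (a,b,c), (a,c,b), (a,c,f), (a,d,b), (a,d,c), (a,d,e), (a,f,b), (b,a,a), (b,d,b), (b,d,e), (b,f,b), (c,d,c), … and 16 more.
Total: 28.

28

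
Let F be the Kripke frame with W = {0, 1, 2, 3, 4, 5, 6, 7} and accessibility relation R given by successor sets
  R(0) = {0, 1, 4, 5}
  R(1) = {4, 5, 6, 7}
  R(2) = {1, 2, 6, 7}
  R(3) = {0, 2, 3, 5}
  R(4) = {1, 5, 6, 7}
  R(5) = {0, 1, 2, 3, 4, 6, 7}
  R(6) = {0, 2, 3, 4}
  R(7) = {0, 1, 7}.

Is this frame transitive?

No

Transitive: no — 0 R 1 and 1 R 6, but not 0 R 6.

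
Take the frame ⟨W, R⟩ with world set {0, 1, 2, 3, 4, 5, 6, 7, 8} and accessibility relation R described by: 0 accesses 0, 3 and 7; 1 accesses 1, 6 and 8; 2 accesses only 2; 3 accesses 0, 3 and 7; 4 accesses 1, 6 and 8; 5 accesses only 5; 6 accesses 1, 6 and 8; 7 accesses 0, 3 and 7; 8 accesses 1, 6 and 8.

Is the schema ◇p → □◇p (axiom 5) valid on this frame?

The schema 5 characterises exactly the Euclidean frames.
Euclidean: yes — any two successors of a common world are R-related.

Yes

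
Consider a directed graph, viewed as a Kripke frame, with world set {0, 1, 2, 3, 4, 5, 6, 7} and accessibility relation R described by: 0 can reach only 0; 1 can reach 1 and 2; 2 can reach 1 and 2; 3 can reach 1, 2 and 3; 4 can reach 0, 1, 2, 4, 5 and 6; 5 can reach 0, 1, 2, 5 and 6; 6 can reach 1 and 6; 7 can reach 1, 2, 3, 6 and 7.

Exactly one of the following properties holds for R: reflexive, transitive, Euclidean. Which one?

Reflexive: yes — every world is R-related to itself.
Transitive: no — 6 R 1 and 1 R 2, but not 6 R 2.
Euclidean: no — 4 R 0 and 4 R 1, but not 0 R 1.
Only reflexive holds.

reflexive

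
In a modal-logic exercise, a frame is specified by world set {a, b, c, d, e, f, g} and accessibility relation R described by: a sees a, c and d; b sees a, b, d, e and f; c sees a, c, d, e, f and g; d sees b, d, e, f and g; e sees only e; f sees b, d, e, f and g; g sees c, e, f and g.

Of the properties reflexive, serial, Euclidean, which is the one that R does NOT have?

Reflexive: yes — every world is R-related to itself.
Serial: yes — every world has a successor (e.g. a R a).
Euclidean: no — a R d and a R c, but not d R c.
Only Euclidean fails.

Euclidean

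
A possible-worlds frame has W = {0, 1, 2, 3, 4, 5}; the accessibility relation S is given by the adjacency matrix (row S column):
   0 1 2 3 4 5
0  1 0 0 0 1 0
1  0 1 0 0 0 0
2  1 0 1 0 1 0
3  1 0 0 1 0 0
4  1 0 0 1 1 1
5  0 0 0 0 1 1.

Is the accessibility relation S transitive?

Transitive: no — 0 S 4 and 4 S 3, but not 0 S 3.

No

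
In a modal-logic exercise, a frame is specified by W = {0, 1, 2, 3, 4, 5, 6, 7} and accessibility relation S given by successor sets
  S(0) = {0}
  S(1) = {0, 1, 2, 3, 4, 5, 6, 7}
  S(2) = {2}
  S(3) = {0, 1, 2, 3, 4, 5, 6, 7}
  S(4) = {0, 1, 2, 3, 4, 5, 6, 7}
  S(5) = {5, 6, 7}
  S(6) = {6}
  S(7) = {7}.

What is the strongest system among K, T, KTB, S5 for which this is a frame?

T

Reflexive (axiom T): yes — every world is S-related to itself.
Symmetric (axiom B): no — 1 S 0 but not 0 S 1.
Euclidean (axiom 5): no — 1 S 0 and 1 S 2, but not 0 S 2.
So F validates K, T; KTB would additionally require S to be symmetric. The strongest is T.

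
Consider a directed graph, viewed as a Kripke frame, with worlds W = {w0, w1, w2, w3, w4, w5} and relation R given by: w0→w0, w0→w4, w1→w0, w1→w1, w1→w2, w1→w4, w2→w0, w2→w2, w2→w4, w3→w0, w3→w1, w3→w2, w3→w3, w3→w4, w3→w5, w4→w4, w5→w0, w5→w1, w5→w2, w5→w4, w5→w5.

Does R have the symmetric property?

No

Symmetric: no — w0 R w4 but not w4 R w0.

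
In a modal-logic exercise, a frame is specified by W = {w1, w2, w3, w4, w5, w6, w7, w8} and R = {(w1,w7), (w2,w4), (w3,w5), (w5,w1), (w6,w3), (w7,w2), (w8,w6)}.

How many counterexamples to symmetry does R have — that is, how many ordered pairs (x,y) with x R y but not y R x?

Enumerating: (w1,w7), (w2,w4), (w3,w5), (w5,w1), (w6,w3), (w7,w2), (w8,w6).

7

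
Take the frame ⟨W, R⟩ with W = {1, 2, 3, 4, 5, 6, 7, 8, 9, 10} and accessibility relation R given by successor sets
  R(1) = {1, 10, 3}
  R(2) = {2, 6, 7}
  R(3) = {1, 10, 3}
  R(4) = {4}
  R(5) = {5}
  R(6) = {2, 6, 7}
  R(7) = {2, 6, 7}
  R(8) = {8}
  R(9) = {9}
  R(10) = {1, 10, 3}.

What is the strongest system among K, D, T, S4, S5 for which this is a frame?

Serial (axiom D): yes — every world has a successor (e.g. 1 R 1).
Reflexive (axiom T): yes — every world is R-related to itself.
Transitive (axiom 4): yes — every two-step R-path is closed by a direct edge.
Euclidean (axiom 5): yes — any two successors of a common world are R-related.
So F validates K, D, T, S4, S5. The strongest is S5.

S5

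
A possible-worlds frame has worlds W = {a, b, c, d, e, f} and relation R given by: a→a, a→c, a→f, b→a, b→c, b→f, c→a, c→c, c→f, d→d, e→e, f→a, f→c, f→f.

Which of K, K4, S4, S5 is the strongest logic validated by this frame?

K4

Transitive (axiom 4): yes — every two-step R-path is closed by a direct edge.
Reflexive (axiom T): no — b is not related to itself.
Euclidean (axiom 5): yes — any two successors of a common world are R-related.
So F validates K, K4; S4 would additionally require R to be reflexive. The strongest is K4.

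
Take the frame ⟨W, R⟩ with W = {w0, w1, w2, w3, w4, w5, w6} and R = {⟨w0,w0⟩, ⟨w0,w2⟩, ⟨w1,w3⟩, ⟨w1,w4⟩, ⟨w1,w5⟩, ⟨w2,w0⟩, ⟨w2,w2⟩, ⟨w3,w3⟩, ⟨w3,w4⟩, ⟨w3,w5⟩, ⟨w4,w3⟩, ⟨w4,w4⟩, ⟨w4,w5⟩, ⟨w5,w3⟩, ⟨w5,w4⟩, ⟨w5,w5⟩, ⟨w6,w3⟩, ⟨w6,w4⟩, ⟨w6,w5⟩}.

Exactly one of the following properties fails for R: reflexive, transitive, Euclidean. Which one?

reflexive

Reflexive: no — w1 is not related to itself.
Transitive: yes — every two-step R-path is closed by a direct edge.
Euclidean: yes — any two successors of a common world are R-related.
Only reflexive fails.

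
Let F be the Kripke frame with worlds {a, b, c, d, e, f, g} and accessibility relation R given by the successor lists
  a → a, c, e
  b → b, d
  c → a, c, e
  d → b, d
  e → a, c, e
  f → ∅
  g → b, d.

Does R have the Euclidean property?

Euclidean: yes — any two successors of a common world are R-related.

Yes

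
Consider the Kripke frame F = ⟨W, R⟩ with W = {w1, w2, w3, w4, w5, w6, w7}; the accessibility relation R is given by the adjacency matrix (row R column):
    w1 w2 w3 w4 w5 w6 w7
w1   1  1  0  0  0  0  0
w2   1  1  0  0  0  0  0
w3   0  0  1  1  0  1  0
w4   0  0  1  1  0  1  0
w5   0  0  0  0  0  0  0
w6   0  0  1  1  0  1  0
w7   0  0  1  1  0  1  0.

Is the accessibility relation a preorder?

Reflexive: no — w5 is not related to itself.
Transitive: yes — every two-step R-path is closed by a direct edge.
So R is not a preorder.

No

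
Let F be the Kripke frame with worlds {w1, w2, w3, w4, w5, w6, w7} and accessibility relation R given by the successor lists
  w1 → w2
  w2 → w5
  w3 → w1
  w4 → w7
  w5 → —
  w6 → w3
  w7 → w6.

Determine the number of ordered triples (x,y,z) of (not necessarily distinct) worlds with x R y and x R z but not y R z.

6

Enumerating: (w1,w2,w2), (w2,w5,w5), (w3,w1,w1), (w4,w7,w7), (w6,w3,w3), (w7,w6,w6).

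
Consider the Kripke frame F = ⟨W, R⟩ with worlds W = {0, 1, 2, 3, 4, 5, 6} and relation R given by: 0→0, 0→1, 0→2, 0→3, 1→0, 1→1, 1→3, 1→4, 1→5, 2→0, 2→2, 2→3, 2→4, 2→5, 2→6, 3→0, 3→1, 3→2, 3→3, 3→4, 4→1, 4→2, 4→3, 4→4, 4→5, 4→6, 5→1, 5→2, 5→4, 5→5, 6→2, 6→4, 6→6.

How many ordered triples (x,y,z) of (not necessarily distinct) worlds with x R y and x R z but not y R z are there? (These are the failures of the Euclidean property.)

36

Enumerating: (0,1,2), (0,2,1), (1,0,4), (1,0,5), (1,3,5), (1,4,0), (1,5,0), (1,5,3), (2,0,4), (2,0,5), (2,0,6), (2,3,5), … and 24 more.
Total: 36.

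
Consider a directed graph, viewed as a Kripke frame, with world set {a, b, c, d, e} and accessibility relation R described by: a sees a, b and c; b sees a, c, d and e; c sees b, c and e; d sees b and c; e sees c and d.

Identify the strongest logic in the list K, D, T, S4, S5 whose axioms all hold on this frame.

D

Serial (axiom D): yes — every world has a successor (e.g. a R a).
Reflexive (axiom T): no — b is not related to itself.
Transitive (axiom 4): no — a R b and b R d, but not a R d.
Euclidean (axiom 5): no — b R a and b R d, but not a R d.
So F validates K, D; T would additionally require R to be reflexive. The strongest is D.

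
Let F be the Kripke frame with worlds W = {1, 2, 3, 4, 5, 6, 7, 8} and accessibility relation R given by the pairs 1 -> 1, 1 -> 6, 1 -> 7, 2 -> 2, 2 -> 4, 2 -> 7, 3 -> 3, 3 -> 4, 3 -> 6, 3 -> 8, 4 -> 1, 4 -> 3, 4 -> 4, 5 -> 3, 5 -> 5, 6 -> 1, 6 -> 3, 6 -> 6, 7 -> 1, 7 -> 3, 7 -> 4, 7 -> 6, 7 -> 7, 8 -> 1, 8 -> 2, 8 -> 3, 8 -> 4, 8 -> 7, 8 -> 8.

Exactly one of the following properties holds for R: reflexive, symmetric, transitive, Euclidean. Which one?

reflexive

Reflexive: yes — every world is R-related to itself.
Symmetric: no — 2 R 4 but not 4 R 2.
Transitive: no — 1 R 6 and 6 R 3, but not 1 R 3.
Euclidean: no — 1 R 6 and 1 R 7, but not 6 R 7.
Only reflexive holds.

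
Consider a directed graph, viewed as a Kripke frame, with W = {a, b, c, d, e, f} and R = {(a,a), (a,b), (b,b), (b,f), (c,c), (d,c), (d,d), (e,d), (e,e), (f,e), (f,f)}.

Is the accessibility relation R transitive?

Transitive: no — a R b and b R f, but not a R f.

No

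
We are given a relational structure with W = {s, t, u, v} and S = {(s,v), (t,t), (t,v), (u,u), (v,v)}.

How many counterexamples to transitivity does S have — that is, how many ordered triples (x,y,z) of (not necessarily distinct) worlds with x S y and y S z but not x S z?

S is transitive; there are no such tuples.

0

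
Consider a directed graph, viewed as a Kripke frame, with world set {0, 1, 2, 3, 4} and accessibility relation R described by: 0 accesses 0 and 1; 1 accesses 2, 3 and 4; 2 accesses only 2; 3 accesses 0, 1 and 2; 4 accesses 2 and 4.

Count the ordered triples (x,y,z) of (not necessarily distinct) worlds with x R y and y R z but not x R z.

7

Enumerating: (0,1,2), (0,1,3), (0,1,4), (1,3,0), (1,3,1), (3,1,3), (3,1,4).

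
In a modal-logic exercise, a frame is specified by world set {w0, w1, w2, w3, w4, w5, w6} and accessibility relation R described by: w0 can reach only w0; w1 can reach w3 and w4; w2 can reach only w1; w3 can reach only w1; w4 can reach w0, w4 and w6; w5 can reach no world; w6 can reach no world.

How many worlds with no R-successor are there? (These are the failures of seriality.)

2

Enumerating: w5, w6.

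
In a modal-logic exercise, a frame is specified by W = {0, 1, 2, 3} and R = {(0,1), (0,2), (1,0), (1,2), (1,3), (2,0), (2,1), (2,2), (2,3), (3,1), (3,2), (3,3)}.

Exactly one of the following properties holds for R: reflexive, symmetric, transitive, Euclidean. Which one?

symmetric

Reflexive: no — 0 is not related to itself.
Symmetric: yes — every pair in R has its reverse in R.
Transitive: no — 0 R 1 and 1 R 3, but not 0 R 3.
Euclidean: no — 1 R 0 and 1 R 3, but not 0 R 3.
Only symmetric holds.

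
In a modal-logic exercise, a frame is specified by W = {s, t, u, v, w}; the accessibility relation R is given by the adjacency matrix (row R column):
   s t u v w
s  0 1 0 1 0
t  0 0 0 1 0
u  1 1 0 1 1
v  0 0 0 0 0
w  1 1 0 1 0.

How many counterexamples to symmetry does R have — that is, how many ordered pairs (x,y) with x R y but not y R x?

10

Enumerating: (s,t), (s,v), (t,v), (u,s), (u,t), (u,v), (u,w), (w,s), (w,t), (w,v).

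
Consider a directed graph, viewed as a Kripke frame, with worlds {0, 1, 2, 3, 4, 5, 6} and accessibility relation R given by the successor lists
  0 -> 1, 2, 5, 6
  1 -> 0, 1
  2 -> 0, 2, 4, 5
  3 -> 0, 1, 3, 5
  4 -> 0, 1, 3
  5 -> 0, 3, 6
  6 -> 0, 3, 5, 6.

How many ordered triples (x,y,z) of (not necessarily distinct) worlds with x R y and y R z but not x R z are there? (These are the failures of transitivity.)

Enumerating: (0,1,0), (0,2,0), (0,2,4), (0,5,0), (0,5,3), (0,6,0), (0,6,3), (1,0,2), (1,0,5), (1,0,6), (2,0,1), (2,0,6), … and 20 more.
Total: 32.

32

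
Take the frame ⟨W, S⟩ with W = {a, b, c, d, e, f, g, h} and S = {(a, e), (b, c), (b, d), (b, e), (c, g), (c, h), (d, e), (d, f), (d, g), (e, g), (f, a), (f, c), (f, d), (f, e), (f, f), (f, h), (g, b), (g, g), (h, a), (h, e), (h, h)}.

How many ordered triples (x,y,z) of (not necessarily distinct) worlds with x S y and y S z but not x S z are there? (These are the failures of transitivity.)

Enumerating: (a,e,g), (b,c,g), (b,c,h), (b,d,f), (b,d,g), (b,e,g), (c,g,b), (c,h,a), (c,h,e), (d,f,a), (d,f,c), (d,f,d), … and 10 more.
Total: 22.

22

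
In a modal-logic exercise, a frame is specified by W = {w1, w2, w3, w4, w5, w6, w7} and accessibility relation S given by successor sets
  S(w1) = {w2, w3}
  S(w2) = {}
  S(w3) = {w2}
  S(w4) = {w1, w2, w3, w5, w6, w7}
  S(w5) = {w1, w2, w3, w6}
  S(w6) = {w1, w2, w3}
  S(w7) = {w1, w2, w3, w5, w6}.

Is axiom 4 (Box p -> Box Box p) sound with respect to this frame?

Yes

Axiom 4 corresponds to the accessibility relation being transitive.
Transitive: yes — every two-step S-path is closed by a direct edge.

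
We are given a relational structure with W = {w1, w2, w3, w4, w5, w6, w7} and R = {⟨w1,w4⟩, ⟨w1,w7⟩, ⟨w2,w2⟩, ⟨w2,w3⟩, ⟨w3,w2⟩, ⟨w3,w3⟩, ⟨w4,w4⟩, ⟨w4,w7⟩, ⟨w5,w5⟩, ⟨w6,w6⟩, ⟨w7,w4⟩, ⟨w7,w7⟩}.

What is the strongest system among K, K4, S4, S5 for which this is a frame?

K4

Transitive (axiom 4): yes — every two-step R-path is closed by a direct edge.
Reflexive (axiom T): no — w1 is not related to itself.
Euclidean (axiom 5): yes — any two successors of a common world are R-related.
So F validates K, K4; S4 would additionally require R to be reflexive. The strongest is K4.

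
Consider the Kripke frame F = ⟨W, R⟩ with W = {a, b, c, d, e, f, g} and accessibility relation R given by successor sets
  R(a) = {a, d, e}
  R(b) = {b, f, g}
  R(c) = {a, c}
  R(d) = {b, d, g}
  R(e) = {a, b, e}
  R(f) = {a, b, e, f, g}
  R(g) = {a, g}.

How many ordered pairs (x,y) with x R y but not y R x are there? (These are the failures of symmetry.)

10

Enumerating: (a,d), (b,g), (c,a), (d,b), (d,g), (e,b), (f,a), (f,e), (f,g), (g,a).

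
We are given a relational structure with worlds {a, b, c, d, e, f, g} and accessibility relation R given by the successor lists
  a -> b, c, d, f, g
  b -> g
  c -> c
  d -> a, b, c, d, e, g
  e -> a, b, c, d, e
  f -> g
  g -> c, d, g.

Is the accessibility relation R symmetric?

No

Symmetric: no — a R b but not b R a.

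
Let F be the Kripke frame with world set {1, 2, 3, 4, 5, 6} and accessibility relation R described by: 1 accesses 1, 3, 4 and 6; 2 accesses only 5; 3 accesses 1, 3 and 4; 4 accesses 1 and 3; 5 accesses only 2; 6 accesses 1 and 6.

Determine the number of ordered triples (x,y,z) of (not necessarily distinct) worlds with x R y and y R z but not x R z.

Enumerating: (2,5,2), (3,1,6), (4,1,4), (4,1,6), (4,3,4), (5,2,5), (6,1,3), (6,1,4).

8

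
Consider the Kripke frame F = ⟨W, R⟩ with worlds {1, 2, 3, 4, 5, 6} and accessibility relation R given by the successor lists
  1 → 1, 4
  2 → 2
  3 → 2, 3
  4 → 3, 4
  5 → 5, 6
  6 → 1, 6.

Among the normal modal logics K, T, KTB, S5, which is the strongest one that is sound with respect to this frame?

T

Reflexive (axiom T): yes — every world is R-related to itself.
Symmetric (axiom B): no — 1 R 4 but not 4 R 1.
Euclidean (axiom 5): no — 1 R 4 and 1 R 1, but not 4 R 1.
So F validates K, T; KTB would additionally require R to be symmetric. The strongest is T.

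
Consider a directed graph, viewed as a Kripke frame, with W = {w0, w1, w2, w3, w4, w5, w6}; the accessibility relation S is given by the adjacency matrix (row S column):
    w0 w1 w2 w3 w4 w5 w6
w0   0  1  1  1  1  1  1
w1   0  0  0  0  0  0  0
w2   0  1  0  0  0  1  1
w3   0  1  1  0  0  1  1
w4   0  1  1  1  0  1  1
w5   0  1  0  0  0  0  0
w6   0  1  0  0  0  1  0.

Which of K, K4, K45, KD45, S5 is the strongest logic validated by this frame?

Transitive (axiom 4): yes — every two-step S-path is closed by a direct edge.
Euclidean (axiom 5): no — w0 S w1 and w0 S w2, but not w1 S w2.
Serial (axiom D): no — w1 has no S-successor.
Reflexive (axiom T): no — w0 is not related to itself.
So F validates K, K4; K45 would additionally require S to be Euclidean. The strongest is K4.

K4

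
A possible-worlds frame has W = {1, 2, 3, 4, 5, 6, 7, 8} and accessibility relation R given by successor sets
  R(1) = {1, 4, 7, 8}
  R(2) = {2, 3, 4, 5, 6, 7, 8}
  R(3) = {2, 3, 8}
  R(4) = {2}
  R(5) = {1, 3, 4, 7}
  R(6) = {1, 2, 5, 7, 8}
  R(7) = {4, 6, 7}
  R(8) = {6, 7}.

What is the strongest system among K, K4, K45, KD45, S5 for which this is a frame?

K

Transitive (axiom 4): no — 1 R 4 and 4 R 2, but not 1 R 2.
Euclidean (axiom 5): no — 1 R 4 and 1 R 7, but not 4 R 7.
Serial (axiom D): yes — every world has a successor (e.g. 1 R 1).
Reflexive (axiom T): no — 4 is not related to itself.
So F validates K; K4 would additionally require R to be transitive. The strongest is K.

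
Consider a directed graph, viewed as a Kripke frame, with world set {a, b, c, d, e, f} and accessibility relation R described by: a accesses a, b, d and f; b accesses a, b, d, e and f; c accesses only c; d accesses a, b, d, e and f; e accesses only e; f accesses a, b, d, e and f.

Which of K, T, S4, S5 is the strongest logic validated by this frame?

Reflexive (axiom T): yes — every world is R-related to itself.
Transitive (axiom 4): no — a R b and b R e, but not a R e.
Euclidean (axiom 5): no — b R a and b R e, but not a R e.
So F validates K, T; S4 would additionally require R to be transitive. The strongest is T.

T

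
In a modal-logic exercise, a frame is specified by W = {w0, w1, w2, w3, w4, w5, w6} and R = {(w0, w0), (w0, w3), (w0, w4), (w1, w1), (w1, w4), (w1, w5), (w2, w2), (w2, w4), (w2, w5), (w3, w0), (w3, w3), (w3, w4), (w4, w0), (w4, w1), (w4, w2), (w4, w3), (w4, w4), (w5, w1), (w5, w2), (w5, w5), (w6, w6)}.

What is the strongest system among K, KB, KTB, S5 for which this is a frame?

KTB

Symmetric (axiom B): yes — every pair in R has its reverse in R.
Reflexive (axiom T): yes — every world is R-related to itself.
Euclidean (axiom 5): no — w1 R w4 and w1 R w5, but not w4 R w5.
So F validates K, KB, KTB; S5 would additionally require R to be Euclidean. The strongest is KTB.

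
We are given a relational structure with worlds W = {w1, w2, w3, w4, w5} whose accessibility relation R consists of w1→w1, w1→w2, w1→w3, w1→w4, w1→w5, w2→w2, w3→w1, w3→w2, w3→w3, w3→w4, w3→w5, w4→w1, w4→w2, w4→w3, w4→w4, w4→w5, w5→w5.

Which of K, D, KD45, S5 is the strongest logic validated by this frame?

Serial (axiom D): yes — every world has a successor (e.g. w1 R w1).
Euclidean (axiom 5): no — w1 R w2 and w1 R w3, but not w2 R w3.
Transitive (axiom 4): yes — every two-step R-path is closed by a direct edge.
Reflexive (axiom T): yes — every world is R-related to itself.
So F validates K, D; KD45 would additionally require R to be Euclidean. The strongest is D.

D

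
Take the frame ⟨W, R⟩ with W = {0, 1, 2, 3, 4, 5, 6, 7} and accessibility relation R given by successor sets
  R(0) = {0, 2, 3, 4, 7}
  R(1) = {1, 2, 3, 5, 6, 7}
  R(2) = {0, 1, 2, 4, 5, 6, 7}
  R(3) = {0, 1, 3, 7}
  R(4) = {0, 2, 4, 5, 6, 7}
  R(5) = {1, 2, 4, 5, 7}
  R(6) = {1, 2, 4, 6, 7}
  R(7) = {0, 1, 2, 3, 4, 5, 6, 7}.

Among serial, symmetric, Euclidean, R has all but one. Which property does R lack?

Euclidean

Serial: yes — every world has a successor (e.g. 0 R 0).
Symmetric: yes — every pair in R has its reverse in R.
Euclidean: no — 0 R 2 and 0 R 3, but not 2 R 3.
Only Euclidean fails.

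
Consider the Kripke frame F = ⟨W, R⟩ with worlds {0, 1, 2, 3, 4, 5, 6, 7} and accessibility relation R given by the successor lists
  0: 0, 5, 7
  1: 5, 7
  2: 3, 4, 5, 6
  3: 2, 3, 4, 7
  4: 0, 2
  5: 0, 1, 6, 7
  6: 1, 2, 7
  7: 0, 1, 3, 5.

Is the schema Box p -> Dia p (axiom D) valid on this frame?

Axiom D corresponds to the accessibility relation being serial.
Serial: yes — every world has a successor (e.g. 0 R 0).

Yes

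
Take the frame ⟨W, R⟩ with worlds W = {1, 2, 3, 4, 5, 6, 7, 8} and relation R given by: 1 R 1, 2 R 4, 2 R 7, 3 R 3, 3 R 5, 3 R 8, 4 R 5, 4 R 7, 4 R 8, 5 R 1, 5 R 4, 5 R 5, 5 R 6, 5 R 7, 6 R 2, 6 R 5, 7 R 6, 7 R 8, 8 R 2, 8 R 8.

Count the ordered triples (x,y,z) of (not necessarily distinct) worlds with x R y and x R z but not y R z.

35

Enumerating: (2,4,4), (2,7,4), (2,7,7), (3,5,3), (3,5,8), (3,8,3), (3,8,5), (4,5,8), (4,7,5), (4,7,7), (4,8,5), (4,8,7), … and 23 more.
Total: 35.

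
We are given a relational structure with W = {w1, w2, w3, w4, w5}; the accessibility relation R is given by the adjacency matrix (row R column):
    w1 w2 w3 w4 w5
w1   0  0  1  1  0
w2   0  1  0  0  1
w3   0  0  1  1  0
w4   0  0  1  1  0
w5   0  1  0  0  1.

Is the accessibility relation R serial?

Yes

Serial: yes — every world has a successor (e.g. w1 R w3).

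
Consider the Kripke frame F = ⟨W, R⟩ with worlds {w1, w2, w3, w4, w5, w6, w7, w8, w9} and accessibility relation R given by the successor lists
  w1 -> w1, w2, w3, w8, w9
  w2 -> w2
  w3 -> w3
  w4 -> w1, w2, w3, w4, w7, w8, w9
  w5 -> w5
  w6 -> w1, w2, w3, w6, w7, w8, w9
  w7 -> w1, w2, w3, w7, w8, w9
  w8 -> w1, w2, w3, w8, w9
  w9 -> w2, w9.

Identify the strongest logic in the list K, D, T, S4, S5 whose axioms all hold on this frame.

Serial (axiom D): yes — every world has a successor (e.g. w1 R w1).
Reflexive (axiom T): yes — every world is R-related to itself.
Transitive (axiom 4): yes — every two-step R-path is closed by a direct edge.
Euclidean (axiom 5): no — w1 R w2 and w1 R w3, but not w2 R w3.
So F validates K, D, T, S4; S5 would additionally require R to be Euclidean. The strongest is S4.

S4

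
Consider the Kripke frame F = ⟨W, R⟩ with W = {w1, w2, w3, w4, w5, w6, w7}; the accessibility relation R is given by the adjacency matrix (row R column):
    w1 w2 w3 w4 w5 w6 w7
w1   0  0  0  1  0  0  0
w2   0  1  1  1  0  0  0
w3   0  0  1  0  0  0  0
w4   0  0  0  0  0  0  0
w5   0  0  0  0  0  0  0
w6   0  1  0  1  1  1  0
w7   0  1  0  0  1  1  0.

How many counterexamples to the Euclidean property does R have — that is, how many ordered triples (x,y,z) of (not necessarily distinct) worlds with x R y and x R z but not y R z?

Enumerating: (w1,w4,w4), (w2,w3,w2), (w2,w3,w4), (w2,w4,w2), (w2,w4,w3), (w2,w4,w4), (w6,w2,w5), (w6,w2,w6), (w6,w4,w2), (w6,w4,w4), (w6,w4,w5), (w6,w4,w6), … and 9 more.
Total: 21.

21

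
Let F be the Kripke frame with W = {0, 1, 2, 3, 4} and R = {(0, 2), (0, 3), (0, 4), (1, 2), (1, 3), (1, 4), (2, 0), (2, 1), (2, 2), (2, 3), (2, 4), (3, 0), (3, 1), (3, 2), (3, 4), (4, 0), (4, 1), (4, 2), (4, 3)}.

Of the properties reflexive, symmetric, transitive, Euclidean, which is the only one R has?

Reflexive: no — 0 is not related to itself.
Symmetric: yes — every pair in R has its reverse in R.
Transitive: no — 0 R 2 and 2 R 1, but not 0 R 1.
Euclidean: no — 2 R 0 and 2 R 1, but not 0 R 1.
Only symmetric holds.

symmetric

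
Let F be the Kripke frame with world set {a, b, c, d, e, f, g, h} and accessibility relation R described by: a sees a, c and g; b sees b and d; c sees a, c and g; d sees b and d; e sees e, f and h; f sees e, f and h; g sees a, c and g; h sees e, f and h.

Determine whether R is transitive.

Transitive: yes — every two-step R-path is closed by a direct edge.

Yes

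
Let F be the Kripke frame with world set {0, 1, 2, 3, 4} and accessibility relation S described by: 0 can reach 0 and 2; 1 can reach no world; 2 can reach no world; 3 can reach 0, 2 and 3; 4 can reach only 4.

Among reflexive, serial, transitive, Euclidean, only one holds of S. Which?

Reflexive: no — 1 is not related to itself.
Serial: no — 1 has no S-successor.
Transitive: yes — every two-step S-path is closed by a direct edge.
Euclidean: no — 3 S 2 and 3 S 0, but not 2 S 0.
Only transitive holds.

transitive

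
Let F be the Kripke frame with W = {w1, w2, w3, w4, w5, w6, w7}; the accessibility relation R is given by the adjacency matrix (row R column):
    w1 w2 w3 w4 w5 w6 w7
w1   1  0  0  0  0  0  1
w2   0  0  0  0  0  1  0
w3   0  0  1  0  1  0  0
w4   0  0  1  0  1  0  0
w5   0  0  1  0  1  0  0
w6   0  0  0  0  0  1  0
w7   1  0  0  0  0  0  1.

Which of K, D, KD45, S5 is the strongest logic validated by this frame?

Serial (axiom D): yes — every world has a successor (e.g. w1 R w1).
Euclidean (axiom 5): yes — any two successors of a common world are R-related.
Transitive (axiom 4): yes — every two-step R-path is closed by a direct edge.
Reflexive (axiom T): no — w2 is not related to itself.
So F validates K, D, KD45; S5 would additionally require R to be reflexive. The strongest is KD45.

KD45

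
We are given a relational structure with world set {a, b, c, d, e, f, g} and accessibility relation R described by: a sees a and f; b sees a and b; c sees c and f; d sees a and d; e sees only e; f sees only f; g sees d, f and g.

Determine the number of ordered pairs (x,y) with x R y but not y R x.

6

Enumerating: (a,f), (b,a), (c,f), (d,a), (g,d), (g,f).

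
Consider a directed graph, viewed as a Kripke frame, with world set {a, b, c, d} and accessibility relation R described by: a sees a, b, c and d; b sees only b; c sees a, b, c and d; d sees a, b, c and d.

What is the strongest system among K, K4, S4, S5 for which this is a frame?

Transitive (axiom 4): yes — every two-step R-path is closed by a direct edge.
Reflexive (axiom T): yes — every world is R-related to itself.
Euclidean (axiom 5): no — a R b and a R c, but not b R c.
So F validates K, K4, S4; S5 would additionally require R to be Euclidean. The strongest is S4.

S4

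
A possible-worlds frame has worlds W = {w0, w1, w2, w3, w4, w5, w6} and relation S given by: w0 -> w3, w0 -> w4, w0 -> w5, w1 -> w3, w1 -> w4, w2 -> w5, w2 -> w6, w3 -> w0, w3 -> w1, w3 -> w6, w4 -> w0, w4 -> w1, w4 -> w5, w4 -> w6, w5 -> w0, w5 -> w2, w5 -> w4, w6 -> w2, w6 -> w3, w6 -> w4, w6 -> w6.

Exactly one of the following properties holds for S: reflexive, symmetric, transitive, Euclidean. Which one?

symmetric

Reflexive: no — w0 is not related to itself.
Symmetric: yes — every pair in S has its reverse in S.
Transitive: no — w0 S w3 and w3 S w1, but not w0 S w1.
Euclidean: no — w0 S w3 and w0 S w4, but not w3 S w4.
Only symmetric holds.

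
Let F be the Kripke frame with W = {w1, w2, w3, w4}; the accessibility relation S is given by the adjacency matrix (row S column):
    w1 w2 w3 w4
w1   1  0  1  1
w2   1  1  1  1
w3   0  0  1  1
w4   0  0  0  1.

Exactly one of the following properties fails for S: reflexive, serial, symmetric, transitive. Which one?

Reflexive: yes — every world is S-related to itself.
Serial: yes — every world has a successor (e.g. w1 S w1).
Symmetric: no — w1 S w3 but not w3 S w1.
Transitive: yes — every two-step S-path is closed by a direct edge.
Only symmetric fails.

symmetric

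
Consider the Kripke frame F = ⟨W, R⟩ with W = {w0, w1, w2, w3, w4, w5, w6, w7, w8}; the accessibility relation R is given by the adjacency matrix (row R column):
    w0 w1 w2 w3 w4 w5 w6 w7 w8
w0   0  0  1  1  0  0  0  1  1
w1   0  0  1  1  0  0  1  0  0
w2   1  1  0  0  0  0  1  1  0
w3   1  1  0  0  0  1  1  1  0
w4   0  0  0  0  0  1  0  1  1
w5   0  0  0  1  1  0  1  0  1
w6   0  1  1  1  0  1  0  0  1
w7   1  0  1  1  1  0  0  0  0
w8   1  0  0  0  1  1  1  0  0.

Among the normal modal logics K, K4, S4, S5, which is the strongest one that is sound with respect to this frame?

K

Transitive (axiom 4): no — w0 R w2 and w2 R w1, but not w0 R w1.
Reflexive (axiom T): no — w0 is not related to itself.
Euclidean (axiom 5): no — w0 R w2 and w0 R w3, but not w2 R w3.
So F validates K; K4 would additionally require R to be transitive. The strongest is K.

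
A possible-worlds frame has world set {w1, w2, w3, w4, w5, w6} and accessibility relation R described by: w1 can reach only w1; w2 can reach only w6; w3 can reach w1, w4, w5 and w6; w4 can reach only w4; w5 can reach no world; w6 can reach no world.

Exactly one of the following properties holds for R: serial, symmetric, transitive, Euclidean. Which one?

transitive

Serial: no — w5 has no R-successor.
Symmetric: no — w2 R w6 but not w6 R w2.
Transitive: yes — every two-step R-path is closed by a direct edge.
Euclidean: no — w3 R w1 and w3 R w4, but not w1 R w4.
Only transitive holds.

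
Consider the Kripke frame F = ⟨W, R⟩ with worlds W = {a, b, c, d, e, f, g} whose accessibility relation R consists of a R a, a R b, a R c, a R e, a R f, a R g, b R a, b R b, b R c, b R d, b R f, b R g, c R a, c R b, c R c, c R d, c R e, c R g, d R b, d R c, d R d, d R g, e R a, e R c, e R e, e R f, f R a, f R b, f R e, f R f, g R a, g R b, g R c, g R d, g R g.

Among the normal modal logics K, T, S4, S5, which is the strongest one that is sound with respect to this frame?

Reflexive (axiom T): yes — every world is R-related to itself.
Transitive (axiom 4): no — a R b and b R d, but not a R d.
Euclidean (axiom 5): no — a R b and a R e, but not b R e.
So F validates K, T; S4 would additionally require R to be transitive. The strongest is T.

T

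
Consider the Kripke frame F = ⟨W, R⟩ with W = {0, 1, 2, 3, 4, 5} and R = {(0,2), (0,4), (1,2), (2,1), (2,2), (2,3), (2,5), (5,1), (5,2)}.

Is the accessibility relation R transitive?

Transitive: no — 0 R 2 and 2 R 1, but not 0 R 1.

No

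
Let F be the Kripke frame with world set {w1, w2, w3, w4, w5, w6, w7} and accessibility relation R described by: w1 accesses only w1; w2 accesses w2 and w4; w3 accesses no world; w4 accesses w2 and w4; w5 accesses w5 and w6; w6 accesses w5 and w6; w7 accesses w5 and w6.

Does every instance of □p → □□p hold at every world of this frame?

The schema 4 characterises exactly the transitive frames.
Transitive: yes — every two-step R-path is closed by a direct edge.

Yes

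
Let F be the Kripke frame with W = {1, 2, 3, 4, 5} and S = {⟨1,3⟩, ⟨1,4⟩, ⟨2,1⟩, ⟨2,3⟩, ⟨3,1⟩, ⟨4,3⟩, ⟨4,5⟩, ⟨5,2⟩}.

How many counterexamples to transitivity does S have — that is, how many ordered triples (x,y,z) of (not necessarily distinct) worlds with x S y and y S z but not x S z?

Enumerating: (1,3,1), (1,4,5), (2,1,4), (3,1,3), (3,1,4), (4,3,1), (4,5,2), (5,2,1), (5,2,3).

9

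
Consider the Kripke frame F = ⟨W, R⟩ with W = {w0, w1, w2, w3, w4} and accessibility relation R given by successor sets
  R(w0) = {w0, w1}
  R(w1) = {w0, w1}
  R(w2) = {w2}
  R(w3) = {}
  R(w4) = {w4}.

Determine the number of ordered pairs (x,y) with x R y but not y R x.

R is symmetric; there are no such tuples.

0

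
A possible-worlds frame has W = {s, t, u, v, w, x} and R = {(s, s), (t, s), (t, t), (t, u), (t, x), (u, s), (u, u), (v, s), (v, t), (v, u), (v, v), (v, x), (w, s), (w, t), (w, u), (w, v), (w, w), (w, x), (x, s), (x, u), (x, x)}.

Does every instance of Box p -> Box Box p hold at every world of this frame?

By correspondence theory, 4 is valid on a frame iff R is transitive.
Transitive: yes — every two-step R-path is closed by a direct edge.

Yes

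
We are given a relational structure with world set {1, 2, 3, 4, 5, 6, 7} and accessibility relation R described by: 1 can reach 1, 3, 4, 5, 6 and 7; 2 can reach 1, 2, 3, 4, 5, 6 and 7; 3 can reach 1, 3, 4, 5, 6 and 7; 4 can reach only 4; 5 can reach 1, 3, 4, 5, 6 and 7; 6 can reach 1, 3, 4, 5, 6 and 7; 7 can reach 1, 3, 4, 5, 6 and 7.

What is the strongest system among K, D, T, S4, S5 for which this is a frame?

S4

Serial (axiom D): yes — every world has a successor (e.g. 1 R 1).
Reflexive (axiom T): yes — every world is R-related to itself.
Transitive (axiom 4): yes — every two-step R-path is closed by a direct edge.
Euclidean (axiom 5): no — 1 R 4 and 1 R 3, but not 4 R 3.
So F validates K, D, T, S4; S5 would additionally require R to be Euclidean. The strongest is S4.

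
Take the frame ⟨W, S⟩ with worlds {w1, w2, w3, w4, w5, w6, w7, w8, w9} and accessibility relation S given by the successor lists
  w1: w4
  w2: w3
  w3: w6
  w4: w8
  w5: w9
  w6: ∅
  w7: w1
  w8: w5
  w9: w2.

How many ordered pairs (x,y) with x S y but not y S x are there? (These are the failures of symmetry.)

Enumerating: (w1,w4), (w2,w3), (w3,w6), (w4,w8), (w5,w9), (w7,w1), (w8,w5), (w9,w2).

8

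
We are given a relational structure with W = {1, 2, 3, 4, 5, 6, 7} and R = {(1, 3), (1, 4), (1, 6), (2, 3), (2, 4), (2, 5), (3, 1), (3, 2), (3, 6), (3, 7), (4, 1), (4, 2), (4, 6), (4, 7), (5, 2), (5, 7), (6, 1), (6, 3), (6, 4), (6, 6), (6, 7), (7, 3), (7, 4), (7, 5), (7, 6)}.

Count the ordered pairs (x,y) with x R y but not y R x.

R is symmetric; there are no such tuples.

0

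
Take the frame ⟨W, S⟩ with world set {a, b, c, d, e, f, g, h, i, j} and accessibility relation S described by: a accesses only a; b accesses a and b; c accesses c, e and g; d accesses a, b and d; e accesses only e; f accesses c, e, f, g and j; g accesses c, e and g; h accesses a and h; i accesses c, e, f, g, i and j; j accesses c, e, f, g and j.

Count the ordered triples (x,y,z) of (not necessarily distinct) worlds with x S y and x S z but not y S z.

38

Enumerating: (b,a,b), (c,e,c), (c,e,g), (d,a,b), (d,a,d), (d,b,d), (f,c,f), (f,c,j), (f,e,c), (f,e,f), (f,e,g), (f,e,j), … and 26 more.
Total: 38.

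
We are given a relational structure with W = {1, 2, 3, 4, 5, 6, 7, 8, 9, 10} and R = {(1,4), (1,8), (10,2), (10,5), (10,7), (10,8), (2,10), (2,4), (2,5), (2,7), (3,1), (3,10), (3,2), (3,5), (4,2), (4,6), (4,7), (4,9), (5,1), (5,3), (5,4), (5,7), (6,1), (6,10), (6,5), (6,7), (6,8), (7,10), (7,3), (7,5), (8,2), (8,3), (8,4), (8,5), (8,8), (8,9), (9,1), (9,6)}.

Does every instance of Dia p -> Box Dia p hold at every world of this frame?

By correspondence theory, 5 is valid on a frame iff R is Euclidean.
Euclidean: no — 1 R 4 and 1 R 8, but not 4 R 8.

No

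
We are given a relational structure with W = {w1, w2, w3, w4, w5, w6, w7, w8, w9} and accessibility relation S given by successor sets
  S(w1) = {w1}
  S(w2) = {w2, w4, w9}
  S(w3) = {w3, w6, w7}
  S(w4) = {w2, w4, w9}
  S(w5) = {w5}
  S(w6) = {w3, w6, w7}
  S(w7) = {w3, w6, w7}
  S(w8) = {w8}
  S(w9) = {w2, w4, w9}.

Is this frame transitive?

Transitive: yes — every two-step S-path is closed by a direct edge.

Yes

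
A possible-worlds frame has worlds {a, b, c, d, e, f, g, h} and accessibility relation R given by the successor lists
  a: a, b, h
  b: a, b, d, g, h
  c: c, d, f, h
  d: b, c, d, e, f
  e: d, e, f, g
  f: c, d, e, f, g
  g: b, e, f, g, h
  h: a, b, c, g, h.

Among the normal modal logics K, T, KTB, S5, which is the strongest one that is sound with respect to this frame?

Reflexive (axiom T): yes — every world is R-related to itself.
Symmetric (axiom B): yes — every pair in R has its reverse in R.
Euclidean (axiom 5): no — b R a and b R d, but not a R d.
So F validates K, T, KTB; S5 would additionally require R to be Euclidean. The strongest is KTB.

KTB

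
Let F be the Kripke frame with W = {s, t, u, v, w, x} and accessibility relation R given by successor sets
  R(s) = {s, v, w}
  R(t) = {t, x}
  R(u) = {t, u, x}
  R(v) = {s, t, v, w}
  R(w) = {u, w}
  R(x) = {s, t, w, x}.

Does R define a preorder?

Reflexive: yes — every world is R-related to itself.
Transitive: no — s R v and v R t, but not s R t.
So R is not a preorder.

No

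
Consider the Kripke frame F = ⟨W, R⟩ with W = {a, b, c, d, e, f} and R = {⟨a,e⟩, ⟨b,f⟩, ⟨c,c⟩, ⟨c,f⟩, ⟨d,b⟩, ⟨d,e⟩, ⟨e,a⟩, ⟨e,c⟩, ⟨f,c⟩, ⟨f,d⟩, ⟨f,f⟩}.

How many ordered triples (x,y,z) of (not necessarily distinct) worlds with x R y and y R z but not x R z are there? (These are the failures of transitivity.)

12

Enumerating: (a,e,a), (a,e,c), (b,f,c), (b,f,d), (c,f,d), (d,b,f), (d,e,a), (d,e,c), (e,a,e), (e,c,f), (f,d,b), (f,d,e).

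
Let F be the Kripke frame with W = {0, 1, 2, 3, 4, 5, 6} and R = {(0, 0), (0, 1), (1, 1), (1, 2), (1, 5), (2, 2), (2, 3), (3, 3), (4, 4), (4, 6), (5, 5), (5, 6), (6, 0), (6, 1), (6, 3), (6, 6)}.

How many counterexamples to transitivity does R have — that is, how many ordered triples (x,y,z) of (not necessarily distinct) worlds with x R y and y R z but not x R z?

Enumerating: (0,1,2), (0,1,5), (1,2,3), (1,5,6), (4,6,0), (4,6,1), (4,6,3), (5,6,0), (5,6,1), (5,6,3), (6,1,2), (6,1,5).

12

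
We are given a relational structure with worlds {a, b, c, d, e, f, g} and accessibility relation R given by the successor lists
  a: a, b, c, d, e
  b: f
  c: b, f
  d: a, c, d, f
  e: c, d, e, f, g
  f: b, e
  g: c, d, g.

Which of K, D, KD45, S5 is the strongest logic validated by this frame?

D

Serial (axiom D): yes — every world has a successor (e.g. a R a).
Euclidean (axiom 5): no — a R b and a R c, but not b R c.
Transitive (axiom 4): no — a R b and b R f, but not a R f.
Reflexive (axiom T): no — b is not related to itself.
So F validates K, D; KD45 would additionally require R to be Euclidean and transitive. The strongest is D.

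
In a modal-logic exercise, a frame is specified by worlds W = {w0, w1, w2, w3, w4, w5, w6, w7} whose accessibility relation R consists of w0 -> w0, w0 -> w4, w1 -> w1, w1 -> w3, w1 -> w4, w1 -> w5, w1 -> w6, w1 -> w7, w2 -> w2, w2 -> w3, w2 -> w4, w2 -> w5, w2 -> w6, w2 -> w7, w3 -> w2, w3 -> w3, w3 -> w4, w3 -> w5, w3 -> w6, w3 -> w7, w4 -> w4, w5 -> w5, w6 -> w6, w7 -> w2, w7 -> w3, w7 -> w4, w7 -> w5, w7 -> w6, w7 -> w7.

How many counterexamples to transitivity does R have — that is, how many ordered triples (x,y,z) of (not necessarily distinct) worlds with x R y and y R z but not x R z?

Enumerating: (w1,w3,w2), (w1,w7,w2).

2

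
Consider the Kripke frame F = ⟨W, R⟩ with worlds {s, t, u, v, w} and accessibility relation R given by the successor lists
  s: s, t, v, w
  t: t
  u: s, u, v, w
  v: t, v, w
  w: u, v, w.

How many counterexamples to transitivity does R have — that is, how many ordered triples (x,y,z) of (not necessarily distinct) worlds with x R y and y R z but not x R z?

Enumerating: (s,w,u), (u,s,t), (u,v,t), (v,w,u), (w,u,s), (w,v,t).

6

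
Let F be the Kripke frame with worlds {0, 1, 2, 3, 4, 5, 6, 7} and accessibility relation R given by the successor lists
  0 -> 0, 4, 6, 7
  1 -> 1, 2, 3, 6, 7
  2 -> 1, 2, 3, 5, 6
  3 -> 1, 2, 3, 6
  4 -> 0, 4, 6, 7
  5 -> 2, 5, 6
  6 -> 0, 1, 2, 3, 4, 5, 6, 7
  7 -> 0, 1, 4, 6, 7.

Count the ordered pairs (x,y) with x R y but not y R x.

0

R is symmetric; there are no such tuples.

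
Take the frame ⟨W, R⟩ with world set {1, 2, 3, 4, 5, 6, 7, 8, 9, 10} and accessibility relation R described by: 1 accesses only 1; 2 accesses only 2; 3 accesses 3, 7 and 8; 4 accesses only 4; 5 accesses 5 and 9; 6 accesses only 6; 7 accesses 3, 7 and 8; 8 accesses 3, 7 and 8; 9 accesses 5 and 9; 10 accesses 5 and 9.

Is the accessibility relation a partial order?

No

Reflexive: no — 10 is not related to itself.
Transitive: yes — every two-step R-path is closed by a direct edge.
Antisymmetric: no — 3 R 7 and 7 R 3 with 3 ≠ 7.
So R is not a partial order.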